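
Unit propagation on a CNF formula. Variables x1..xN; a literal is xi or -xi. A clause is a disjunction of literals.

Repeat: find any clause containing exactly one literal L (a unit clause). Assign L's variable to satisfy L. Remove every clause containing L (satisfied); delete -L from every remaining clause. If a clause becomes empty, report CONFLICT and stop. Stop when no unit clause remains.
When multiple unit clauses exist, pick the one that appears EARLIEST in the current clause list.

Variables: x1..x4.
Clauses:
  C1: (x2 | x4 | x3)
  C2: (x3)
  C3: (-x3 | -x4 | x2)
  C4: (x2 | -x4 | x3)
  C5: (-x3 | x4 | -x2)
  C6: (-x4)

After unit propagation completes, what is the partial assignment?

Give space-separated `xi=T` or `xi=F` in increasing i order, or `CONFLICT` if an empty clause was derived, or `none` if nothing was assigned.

unit clause [3] forces x3=T; simplify:
  drop -3 from [-3, -4, 2] -> [-4, 2]
  drop -3 from [-3, 4, -2] -> [4, -2]
  satisfied 3 clause(s); 3 remain; assigned so far: [3]
unit clause [-4] forces x4=F; simplify:
  drop 4 from [4, -2] -> [-2]
  satisfied 2 clause(s); 1 remain; assigned so far: [3, 4]
unit clause [-2] forces x2=F; simplify:
  satisfied 1 clause(s); 0 remain; assigned so far: [2, 3, 4]

Answer: x2=F x3=T x4=F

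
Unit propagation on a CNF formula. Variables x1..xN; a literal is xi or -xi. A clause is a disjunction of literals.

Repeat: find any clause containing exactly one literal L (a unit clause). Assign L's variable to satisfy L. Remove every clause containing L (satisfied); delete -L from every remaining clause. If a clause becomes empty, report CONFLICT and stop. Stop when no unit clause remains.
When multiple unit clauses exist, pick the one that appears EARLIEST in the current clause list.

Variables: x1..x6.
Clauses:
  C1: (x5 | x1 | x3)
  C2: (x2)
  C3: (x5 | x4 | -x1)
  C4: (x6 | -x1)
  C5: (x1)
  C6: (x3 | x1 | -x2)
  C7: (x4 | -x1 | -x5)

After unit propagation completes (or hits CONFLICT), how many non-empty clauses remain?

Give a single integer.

Answer: 2

Derivation:
unit clause [2] forces x2=T; simplify:
  drop -2 from [3, 1, -2] -> [3, 1]
  satisfied 1 clause(s); 6 remain; assigned so far: [2]
unit clause [1] forces x1=T; simplify:
  drop -1 from [5, 4, -1] -> [5, 4]
  drop -1 from [6, -1] -> [6]
  drop -1 from [4, -1, -5] -> [4, -5]
  satisfied 3 clause(s); 3 remain; assigned so far: [1, 2]
unit clause [6] forces x6=T; simplify:
  satisfied 1 clause(s); 2 remain; assigned so far: [1, 2, 6]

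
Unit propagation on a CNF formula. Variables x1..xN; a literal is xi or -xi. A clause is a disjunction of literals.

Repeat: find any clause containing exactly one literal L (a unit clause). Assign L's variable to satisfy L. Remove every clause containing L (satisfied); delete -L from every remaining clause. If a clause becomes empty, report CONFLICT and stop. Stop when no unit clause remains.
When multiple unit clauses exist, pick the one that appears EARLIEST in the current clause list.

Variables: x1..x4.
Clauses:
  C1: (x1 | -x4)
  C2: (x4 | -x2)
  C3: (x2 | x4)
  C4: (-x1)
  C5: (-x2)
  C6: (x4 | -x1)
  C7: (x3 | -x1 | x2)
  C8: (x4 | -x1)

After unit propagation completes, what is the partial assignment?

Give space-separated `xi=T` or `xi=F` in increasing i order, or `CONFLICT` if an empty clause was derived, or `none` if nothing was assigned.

unit clause [-1] forces x1=F; simplify:
  drop 1 from [1, -4] -> [-4]
  satisfied 4 clause(s); 4 remain; assigned so far: [1]
unit clause [-4] forces x4=F; simplify:
  drop 4 from [4, -2] -> [-2]
  drop 4 from [2, 4] -> [2]
  satisfied 1 clause(s); 3 remain; assigned so far: [1, 4]
unit clause [-2] forces x2=F; simplify:
  drop 2 from [2] -> [] (empty!)
  satisfied 2 clause(s); 1 remain; assigned so far: [1, 2, 4]
CONFLICT (empty clause)

Answer: CONFLICT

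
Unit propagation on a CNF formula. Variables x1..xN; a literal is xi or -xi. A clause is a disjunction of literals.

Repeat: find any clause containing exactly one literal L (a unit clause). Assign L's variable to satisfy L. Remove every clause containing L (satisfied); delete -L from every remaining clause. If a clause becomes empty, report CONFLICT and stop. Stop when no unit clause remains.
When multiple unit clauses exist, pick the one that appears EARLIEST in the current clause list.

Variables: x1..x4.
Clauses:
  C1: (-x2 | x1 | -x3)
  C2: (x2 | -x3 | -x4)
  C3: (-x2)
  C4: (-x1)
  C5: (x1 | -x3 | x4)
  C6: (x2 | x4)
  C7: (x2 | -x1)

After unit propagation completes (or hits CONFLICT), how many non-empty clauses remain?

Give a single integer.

Answer: 0

Derivation:
unit clause [-2] forces x2=F; simplify:
  drop 2 from [2, -3, -4] -> [-3, -4]
  drop 2 from [2, 4] -> [4]
  drop 2 from [2, -1] -> [-1]
  satisfied 2 clause(s); 5 remain; assigned so far: [2]
unit clause [-1] forces x1=F; simplify:
  drop 1 from [1, -3, 4] -> [-3, 4]
  satisfied 2 clause(s); 3 remain; assigned so far: [1, 2]
unit clause [4] forces x4=T; simplify:
  drop -4 from [-3, -4] -> [-3]
  satisfied 2 clause(s); 1 remain; assigned so far: [1, 2, 4]
unit clause [-3] forces x3=F; simplify:
  satisfied 1 clause(s); 0 remain; assigned so far: [1, 2, 3, 4]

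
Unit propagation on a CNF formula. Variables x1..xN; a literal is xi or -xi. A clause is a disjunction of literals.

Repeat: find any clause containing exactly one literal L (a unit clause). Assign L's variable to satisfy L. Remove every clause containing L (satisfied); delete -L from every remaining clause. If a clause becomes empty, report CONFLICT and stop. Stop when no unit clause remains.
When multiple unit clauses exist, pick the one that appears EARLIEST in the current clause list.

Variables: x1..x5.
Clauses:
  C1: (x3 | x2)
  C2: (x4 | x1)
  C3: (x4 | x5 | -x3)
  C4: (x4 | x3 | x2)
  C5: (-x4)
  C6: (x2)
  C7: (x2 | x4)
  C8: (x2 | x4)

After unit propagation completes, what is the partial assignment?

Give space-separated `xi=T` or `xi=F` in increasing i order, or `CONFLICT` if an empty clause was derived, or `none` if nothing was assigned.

Answer: x1=T x2=T x4=F

Derivation:
unit clause [-4] forces x4=F; simplify:
  drop 4 from [4, 1] -> [1]
  drop 4 from [4, 5, -3] -> [5, -3]
  drop 4 from [4, 3, 2] -> [3, 2]
  drop 4 from [2, 4] -> [2]
  drop 4 from [2, 4] -> [2]
  satisfied 1 clause(s); 7 remain; assigned so far: [4]
unit clause [1] forces x1=T; simplify:
  satisfied 1 clause(s); 6 remain; assigned so far: [1, 4]
unit clause [2] forces x2=T; simplify:
  satisfied 5 clause(s); 1 remain; assigned so far: [1, 2, 4]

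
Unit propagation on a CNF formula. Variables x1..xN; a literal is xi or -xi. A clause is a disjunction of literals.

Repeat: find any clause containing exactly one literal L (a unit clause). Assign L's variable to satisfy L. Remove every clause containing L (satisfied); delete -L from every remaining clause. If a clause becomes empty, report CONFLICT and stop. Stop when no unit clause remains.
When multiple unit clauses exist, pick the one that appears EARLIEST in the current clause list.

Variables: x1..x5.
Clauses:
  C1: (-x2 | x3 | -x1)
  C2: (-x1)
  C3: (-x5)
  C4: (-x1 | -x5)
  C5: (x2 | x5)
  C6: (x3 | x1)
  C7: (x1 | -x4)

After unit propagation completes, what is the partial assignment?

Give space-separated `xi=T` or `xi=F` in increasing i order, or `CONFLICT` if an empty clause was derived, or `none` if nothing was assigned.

Answer: x1=F x2=T x3=T x4=F x5=F

Derivation:
unit clause [-1] forces x1=F; simplify:
  drop 1 from [3, 1] -> [3]
  drop 1 from [1, -4] -> [-4]
  satisfied 3 clause(s); 4 remain; assigned so far: [1]
unit clause [-5] forces x5=F; simplify:
  drop 5 from [2, 5] -> [2]
  satisfied 1 clause(s); 3 remain; assigned so far: [1, 5]
unit clause [2] forces x2=T; simplify:
  satisfied 1 clause(s); 2 remain; assigned so far: [1, 2, 5]
unit clause [3] forces x3=T; simplify:
  satisfied 1 clause(s); 1 remain; assigned so far: [1, 2, 3, 5]
unit clause [-4] forces x4=F; simplify:
  satisfied 1 clause(s); 0 remain; assigned so far: [1, 2, 3, 4, 5]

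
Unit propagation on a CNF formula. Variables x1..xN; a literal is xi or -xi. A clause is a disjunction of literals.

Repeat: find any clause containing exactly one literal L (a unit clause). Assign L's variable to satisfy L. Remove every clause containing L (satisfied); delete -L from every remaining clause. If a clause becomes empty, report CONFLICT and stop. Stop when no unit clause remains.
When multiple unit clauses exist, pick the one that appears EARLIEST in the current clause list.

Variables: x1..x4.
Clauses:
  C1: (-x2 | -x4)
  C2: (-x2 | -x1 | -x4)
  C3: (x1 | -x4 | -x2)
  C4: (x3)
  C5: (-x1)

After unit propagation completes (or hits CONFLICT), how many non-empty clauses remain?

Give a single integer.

Answer: 2

Derivation:
unit clause [3] forces x3=T; simplify:
  satisfied 1 clause(s); 4 remain; assigned so far: [3]
unit clause [-1] forces x1=F; simplify:
  drop 1 from [1, -4, -2] -> [-4, -2]
  satisfied 2 clause(s); 2 remain; assigned so far: [1, 3]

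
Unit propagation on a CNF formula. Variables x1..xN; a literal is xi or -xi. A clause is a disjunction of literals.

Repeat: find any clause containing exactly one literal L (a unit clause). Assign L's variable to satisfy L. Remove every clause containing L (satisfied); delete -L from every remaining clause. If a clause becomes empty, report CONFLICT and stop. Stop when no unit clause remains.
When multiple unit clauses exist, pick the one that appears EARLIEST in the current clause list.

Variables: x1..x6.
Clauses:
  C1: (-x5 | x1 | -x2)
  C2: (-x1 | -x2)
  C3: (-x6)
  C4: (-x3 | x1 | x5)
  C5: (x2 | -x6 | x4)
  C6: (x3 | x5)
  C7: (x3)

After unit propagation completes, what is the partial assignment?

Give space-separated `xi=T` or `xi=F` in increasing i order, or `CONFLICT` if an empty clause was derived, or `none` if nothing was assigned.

unit clause [-6] forces x6=F; simplify:
  satisfied 2 clause(s); 5 remain; assigned so far: [6]
unit clause [3] forces x3=T; simplify:
  drop -3 from [-3, 1, 5] -> [1, 5]
  satisfied 2 clause(s); 3 remain; assigned so far: [3, 6]

Answer: x3=T x6=F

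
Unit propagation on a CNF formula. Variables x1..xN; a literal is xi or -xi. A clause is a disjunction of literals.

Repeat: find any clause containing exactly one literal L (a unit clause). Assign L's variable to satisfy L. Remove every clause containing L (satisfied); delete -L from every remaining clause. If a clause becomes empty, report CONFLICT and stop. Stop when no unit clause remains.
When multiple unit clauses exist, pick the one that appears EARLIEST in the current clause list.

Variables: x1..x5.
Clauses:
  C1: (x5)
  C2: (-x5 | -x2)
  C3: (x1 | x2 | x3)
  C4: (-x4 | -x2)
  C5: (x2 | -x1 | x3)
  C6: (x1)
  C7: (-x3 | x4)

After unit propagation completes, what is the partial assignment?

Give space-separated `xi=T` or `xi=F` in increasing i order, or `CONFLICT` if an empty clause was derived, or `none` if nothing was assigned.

unit clause [5] forces x5=T; simplify:
  drop -5 from [-5, -2] -> [-2]
  satisfied 1 clause(s); 6 remain; assigned so far: [5]
unit clause [-2] forces x2=F; simplify:
  drop 2 from [1, 2, 3] -> [1, 3]
  drop 2 from [2, -1, 3] -> [-1, 3]
  satisfied 2 clause(s); 4 remain; assigned so far: [2, 5]
unit clause [1] forces x1=T; simplify:
  drop -1 from [-1, 3] -> [3]
  satisfied 2 clause(s); 2 remain; assigned so far: [1, 2, 5]
unit clause [3] forces x3=T; simplify:
  drop -3 from [-3, 4] -> [4]
  satisfied 1 clause(s); 1 remain; assigned so far: [1, 2, 3, 5]
unit clause [4] forces x4=T; simplify:
  satisfied 1 clause(s); 0 remain; assigned so far: [1, 2, 3, 4, 5]

Answer: x1=T x2=F x3=T x4=T x5=T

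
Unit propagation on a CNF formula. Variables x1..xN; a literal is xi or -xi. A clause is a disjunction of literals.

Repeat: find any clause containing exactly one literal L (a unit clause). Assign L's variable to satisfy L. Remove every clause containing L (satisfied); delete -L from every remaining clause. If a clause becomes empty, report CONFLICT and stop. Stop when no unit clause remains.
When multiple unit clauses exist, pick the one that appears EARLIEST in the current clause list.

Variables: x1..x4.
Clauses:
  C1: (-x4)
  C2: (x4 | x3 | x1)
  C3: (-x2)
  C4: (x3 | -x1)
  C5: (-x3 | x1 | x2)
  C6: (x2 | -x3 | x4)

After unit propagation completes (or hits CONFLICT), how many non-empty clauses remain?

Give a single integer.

unit clause [-4] forces x4=F; simplify:
  drop 4 from [4, 3, 1] -> [3, 1]
  drop 4 from [2, -3, 4] -> [2, -3]
  satisfied 1 clause(s); 5 remain; assigned so far: [4]
unit clause [-2] forces x2=F; simplify:
  drop 2 from [-3, 1, 2] -> [-3, 1]
  drop 2 from [2, -3] -> [-3]
  satisfied 1 clause(s); 4 remain; assigned so far: [2, 4]
unit clause [-3] forces x3=F; simplify:
  drop 3 from [3, 1] -> [1]
  drop 3 from [3, -1] -> [-1]
  satisfied 2 clause(s); 2 remain; assigned so far: [2, 3, 4]
unit clause [1] forces x1=T; simplify:
  drop -1 from [-1] -> [] (empty!)
  satisfied 1 clause(s); 1 remain; assigned so far: [1, 2, 3, 4]
CONFLICT (empty clause)

Answer: 0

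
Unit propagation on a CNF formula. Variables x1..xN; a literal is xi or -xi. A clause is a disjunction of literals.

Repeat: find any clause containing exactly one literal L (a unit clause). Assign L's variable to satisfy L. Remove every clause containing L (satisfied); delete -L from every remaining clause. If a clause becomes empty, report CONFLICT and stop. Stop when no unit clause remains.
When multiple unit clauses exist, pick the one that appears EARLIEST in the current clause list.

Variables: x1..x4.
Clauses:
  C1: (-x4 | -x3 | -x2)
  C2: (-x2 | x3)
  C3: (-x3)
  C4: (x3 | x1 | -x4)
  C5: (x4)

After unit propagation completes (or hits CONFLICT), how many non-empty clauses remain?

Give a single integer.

Answer: 0

Derivation:
unit clause [-3] forces x3=F; simplify:
  drop 3 from [-2, 3] -> [-2]
  drop 3 from [3, 1, -4] -> [1, -4]
  satisfied 2 clause(s); 3 remain; assigned so far: [3]
unit clause [-2] forces x2=F; simplify:
  satisfied 1 clause(s); 2 remain; assigned so far: [2, 3]
unit clause [4] forces x4=T; simplify:
  drop -4 from [1, -4] -> [1]
  satisfied 1 clause(s); 1 remain; assigned so far: [2, 3, 4]
unit clause [1] forces x1=T; simplify:
  satisfied 1 clause(s); 0 remain; assigned so far: [1, 2, 3, 4]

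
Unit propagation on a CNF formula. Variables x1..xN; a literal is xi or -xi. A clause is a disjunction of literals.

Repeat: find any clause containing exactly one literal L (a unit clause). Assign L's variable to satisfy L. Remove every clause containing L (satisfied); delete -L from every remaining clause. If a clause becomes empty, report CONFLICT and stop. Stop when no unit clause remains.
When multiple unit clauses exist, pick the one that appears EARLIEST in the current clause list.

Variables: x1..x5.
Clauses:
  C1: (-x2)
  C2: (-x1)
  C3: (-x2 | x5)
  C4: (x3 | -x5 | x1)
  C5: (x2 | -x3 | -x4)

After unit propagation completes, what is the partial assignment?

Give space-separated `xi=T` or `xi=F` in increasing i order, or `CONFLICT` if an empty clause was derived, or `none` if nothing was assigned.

Answer: x1=F x2=F

Derivation:
unit clause [-2] forces x2=F; simplify:
  drop 2 from [2, -3, -4] -> [-3, -4]
  satisfied 2 clause(s); 3 remain; assigned so far: [2]
unit clause [-1] forces x1=F; simplify:
  drop 1 from [3, -5, 1] -> [3, -5]
  satisfied 1 clause(s); 2 remain; assigned so far: [1, 2]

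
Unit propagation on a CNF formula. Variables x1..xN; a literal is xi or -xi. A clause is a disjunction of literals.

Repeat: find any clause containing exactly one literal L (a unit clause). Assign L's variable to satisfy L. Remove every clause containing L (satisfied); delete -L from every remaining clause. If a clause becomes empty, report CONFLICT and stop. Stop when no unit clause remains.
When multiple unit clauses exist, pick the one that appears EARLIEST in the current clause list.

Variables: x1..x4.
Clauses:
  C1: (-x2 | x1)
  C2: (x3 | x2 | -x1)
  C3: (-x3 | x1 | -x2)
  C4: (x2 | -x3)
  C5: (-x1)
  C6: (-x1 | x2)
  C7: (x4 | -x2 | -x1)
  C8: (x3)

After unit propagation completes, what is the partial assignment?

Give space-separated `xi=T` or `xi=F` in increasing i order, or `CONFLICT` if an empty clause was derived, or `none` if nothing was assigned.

Answer: CONFLICT

Derivation:
unit clause [-1] forces x1=F; simplify:
  drop 1 from [-2, 1] -> [-2]
  drop 1 from [-3, 1, -2] -> [-3, -2]
  satisfied 4 clause(s); 4 remain; assigned so far: [1]
unit clause [-2] forces x2=F; simplify:
  drop 2 from [2, -3] -> [-3]
  satisfied 2 clause(s); 2 remain; assigned so far: [1, 2]
unit clause [-3] forces x3=F; simplify:
  drop 3 from [3] -> [] (empty!)
  satisfied 1 clause(s); 1 remain; assigned so far: [1, 2, 3]
CONFLICT (empty clause)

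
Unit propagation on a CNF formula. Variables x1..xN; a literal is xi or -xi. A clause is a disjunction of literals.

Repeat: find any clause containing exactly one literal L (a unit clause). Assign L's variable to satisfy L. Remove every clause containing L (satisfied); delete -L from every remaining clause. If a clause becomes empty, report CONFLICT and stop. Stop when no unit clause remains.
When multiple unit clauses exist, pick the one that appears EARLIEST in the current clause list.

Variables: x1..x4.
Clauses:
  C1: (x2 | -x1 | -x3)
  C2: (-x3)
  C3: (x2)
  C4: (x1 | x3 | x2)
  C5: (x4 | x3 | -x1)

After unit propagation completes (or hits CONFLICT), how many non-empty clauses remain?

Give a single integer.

Answer: 1

Derivation:
unit clause [-3] forces x3=F; simplify:
  drop 3 from [1, 3, 2] -> [1, 2]
  drop 3 from [4, 3, -1] -> [4, -1]
  satisfied 2 clause(s); 3 remain; assigned so far: [3]
unit clause [2] forces x2=T; simplify:
  satisfied 2 clause(s); 1 remain; assigned so far: [2, 3]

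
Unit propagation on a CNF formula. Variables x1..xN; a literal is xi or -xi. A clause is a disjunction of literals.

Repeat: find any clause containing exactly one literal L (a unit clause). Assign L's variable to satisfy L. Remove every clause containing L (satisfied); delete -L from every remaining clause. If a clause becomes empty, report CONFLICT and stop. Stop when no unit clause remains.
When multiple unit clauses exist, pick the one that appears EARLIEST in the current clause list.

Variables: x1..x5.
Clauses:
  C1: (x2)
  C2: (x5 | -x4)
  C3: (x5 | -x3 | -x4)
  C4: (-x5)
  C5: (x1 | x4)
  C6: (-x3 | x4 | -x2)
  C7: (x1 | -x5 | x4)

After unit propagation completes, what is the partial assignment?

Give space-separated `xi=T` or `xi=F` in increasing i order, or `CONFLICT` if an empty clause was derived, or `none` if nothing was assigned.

unit clause [2] forces x2=T; simplify:
  drop -2 from [-3, 4, -2] -> [-3, 4]
  satisfied 1 clause(s); 6 remain; assigned so far: [2]
unit clause [-5] forces x5=F; simplify:
  drop 5 from [5, -4] -> [-4]
  drop 5 from [5, -3, -4] -> [-3, -4]
  satisfied 2 clause(s); 4 remain; assigned so far: [2, 5]
unit clause [-4] forces x4=F; simplify:
  drop 4 from [1, 4] -> [1]
  drop 4 from [-3, 4] -> [-3]
  satisfied 2 clause(s); 2 remain; assigned so far: [2, 4, 5]
unit clause [1] forces x1=T; simplify:
  satisfied 1 clause(s); 1 remain; assigned so far: [1, 2, 4, 5]
unit clause [-3] forces x3=F; simplify:
  satisfied 1 clause(s); 0 remain; assigned so far: [1, 2, 3, 4, 5]

Answer: x1=T x2=T x3=F x4=F x5=F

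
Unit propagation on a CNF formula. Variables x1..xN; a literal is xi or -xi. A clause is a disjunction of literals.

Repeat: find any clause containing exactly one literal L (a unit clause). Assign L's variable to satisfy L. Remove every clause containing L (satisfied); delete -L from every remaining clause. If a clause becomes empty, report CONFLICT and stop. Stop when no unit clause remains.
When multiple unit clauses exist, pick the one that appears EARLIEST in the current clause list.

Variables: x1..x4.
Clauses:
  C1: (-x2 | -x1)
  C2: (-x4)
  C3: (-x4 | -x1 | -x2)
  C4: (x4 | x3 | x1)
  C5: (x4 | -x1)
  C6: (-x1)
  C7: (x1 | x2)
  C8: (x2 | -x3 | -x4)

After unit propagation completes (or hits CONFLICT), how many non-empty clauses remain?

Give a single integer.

Answer: 0

Derivation:
unit clause [-4] forces x4=F; simplify:
  drop 4 from [4, 3, 1] -> [3, 1]
  drop 4 from [4, -1] -> [-1]
  satisfied 3 clause(s); 5 remain; assigned so far: [4]
unit clause [-1] forces x1=F; simplify:
  drop 1 from [3, 1] -> [3]
  drop 1 from [1, 2] -> [2]
  satisfied 3 clause(s); 2 remain; assigned so far: [1, 4]
unit clause [3] forces x3=T; simplify:
  satisfied 1 clause(s); 1 remain; assigned so far: [1, 3, 4]
unit clause [2] forces x2=T; simplify:
  satisfied 1 clause(s); 0 remain; assigned so far: [1, 2, 3, 4]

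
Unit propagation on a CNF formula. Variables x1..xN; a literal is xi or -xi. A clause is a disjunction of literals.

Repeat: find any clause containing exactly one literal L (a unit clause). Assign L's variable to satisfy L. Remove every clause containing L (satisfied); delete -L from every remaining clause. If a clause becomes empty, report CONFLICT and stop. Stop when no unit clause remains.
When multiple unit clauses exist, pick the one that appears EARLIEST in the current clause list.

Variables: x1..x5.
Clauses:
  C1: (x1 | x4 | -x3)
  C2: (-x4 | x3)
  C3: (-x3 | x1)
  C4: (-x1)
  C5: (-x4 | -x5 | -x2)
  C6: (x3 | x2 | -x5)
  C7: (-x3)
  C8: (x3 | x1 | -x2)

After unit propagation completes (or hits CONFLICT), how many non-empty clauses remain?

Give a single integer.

unit clause [-1] forces x1=F; simplify:
  drop 1 from [1, 4, -3] -> [4, -3]
  drop 1 from [-3, 1] -> [-3]
  drop 1 from [3, 1, -2] -> [3, -2]
  satisfied 1 clause(s); 7 remain; assigned so far: [1]
unit clause [-3] forces x3=F; simplify:
  drop 3 from [-4, 3] -> [-4]
  drop 3 from [3, 2, -5] -> [2, -5]
  drop 3 from [3, -2] -> [-2]
  satisfied 3 clause(s); 4 remain; assigned so far: [1, 3]
unit clause [-4] forces x4=F; simplify:
  satisfied 2 clause(s); 2 remain; assigned so far: [1, 3, 4]
unit clause [-2] forces x2=F; simplify:
  drop 2 from [2, -5] -> [-5]
  satisfied 1 clause(s); 1 remain; assigned so far: [1, 2, 3, 4]
unit clause [-5] forces x5=F; simplify:
  satisfied 1 clause(s); 0 remain; assigned so far: [1, 2, 3, 4, 5]

Answer: 0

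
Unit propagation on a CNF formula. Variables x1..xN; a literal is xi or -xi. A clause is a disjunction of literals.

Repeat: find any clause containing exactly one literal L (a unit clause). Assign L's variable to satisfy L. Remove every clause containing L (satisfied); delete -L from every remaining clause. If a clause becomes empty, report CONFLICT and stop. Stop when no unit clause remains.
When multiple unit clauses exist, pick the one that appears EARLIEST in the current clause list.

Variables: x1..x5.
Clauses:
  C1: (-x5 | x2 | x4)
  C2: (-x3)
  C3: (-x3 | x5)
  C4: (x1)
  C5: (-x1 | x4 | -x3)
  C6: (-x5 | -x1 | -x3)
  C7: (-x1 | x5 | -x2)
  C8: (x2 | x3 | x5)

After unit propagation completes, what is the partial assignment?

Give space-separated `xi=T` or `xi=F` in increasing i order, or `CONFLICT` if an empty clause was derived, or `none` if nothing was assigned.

unit clause [-3] forces x3=F; simplify:
  drop 3 from [2, 3, 5] -> [2, 5]
  satisfied 4 clause(s); 4 remain; assigned so far: [3]
unit clause [1] forces x1=T; simplify:
  drop -1 from [-1, 5, -2] -> [5, -2]
  satisfied 1 clause(s); 3 remain; assigned so far: [1, 3]

Answer: x1=T x3=F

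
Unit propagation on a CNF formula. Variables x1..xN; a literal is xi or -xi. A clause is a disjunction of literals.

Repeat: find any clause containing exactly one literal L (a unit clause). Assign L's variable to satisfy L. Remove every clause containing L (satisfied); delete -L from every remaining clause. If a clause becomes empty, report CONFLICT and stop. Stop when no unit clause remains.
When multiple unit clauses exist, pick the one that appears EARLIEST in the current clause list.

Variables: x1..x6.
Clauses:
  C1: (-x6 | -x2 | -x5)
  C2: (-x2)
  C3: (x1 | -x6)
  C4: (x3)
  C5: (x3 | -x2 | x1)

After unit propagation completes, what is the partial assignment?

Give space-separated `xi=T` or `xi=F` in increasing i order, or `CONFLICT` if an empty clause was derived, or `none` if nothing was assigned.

Answer: x2=F x3=T

Derivation:
unit clause [-2] forces x2=F; simplify:
  satisfied 3 clause(s); 2 remain; assigned so far: [2]
unit clause [3] forces x3=T; simplify:
  satisfied 1 clause(s); 1 remain; assigned so far: [2, 3]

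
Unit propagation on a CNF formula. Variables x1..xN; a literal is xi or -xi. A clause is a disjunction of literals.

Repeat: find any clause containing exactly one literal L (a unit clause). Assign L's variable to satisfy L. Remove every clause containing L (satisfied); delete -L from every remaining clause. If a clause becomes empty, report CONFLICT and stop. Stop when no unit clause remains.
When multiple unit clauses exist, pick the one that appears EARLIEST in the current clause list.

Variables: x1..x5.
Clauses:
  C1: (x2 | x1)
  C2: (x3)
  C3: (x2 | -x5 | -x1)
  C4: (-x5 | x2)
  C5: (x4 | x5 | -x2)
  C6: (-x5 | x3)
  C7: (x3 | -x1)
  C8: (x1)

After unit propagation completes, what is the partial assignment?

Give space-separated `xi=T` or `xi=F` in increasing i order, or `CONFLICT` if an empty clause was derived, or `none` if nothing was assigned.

Answer: x1=T x3=T

Derivation:
unit clause [3] forces x3=T; simplify:
  satisfied 3 clause(s); 5 remain; assigned so far: [3]
unit clause [1] forces x1=T; simplify:
  drop -1 from [2, -5, -1] -> [2, -5]
  satisfied 2 clause(s); 3 remain; assigned so far: [1, 3]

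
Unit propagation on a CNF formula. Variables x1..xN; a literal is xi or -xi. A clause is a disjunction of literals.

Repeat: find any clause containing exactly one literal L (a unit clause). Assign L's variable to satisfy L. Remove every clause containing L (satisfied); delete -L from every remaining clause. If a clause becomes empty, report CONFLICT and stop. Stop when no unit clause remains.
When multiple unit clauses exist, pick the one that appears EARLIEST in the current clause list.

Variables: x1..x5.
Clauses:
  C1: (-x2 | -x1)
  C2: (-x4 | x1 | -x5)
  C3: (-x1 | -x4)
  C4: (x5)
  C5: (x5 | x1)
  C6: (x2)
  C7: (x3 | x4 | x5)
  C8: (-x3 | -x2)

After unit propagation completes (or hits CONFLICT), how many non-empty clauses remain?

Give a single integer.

unit clause [5] forces x5=T; simplify:
  drop -5 from [-4, 1, -5] -> [-4, 1]
  satisfied 3 clause(s); 5 remain; assigned so far: [5]
unit clause [2] forces x2=T; simplify:
  drop -2 from [-2, -1] -> [-1]
  drop -2 from [-3, -2] -> [-3]
  satisfied 1 clause(s); 4 remain; assigned so far: [2, 5]
unit clause [-1] forces x1=F; simplify:
  drop 1 from [-4, 1] -> [-4]
  satisfied 2 clause(s); 2 remain; assigned so far: [1, 2, 5]
unit clause [-4] forces x4=F; simplify:
  satisfied 1 clause(s); 1 remain; assigned so far: [1, 2, 4, 5]
unit clause [-3] forces x3=F; simplify:
  satisfied 1 clause(s); 0 remain; assigned so far: [1, 2, 3, 4, 5]

Answer: 0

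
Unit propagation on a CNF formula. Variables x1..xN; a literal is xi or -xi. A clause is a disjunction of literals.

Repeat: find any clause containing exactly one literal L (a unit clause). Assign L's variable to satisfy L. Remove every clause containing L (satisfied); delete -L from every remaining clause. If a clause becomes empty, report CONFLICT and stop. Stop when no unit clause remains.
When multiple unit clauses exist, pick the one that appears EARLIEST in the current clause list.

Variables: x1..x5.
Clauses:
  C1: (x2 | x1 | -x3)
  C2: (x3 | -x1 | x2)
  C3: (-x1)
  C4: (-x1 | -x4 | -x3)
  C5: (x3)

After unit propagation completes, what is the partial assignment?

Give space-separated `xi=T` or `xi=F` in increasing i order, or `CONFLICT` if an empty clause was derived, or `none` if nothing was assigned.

unit clause [-1] forces x1=F; simplify:
  drop 1 from [2, 1, -3] -> [2, -3]
  satisfied 3 clause(s); 2 remain; assigned so far: [1]
unit clause [3] forces x3=T; simplify:
  drop -3 from [2, -3] -> [2]
  satisfied 1 clause(s); 1 remain; assigned so far: [1, 3]
unit clause [2] forces x2=T; simplify:
  satisfied 1 clause(s); 0 remain; assigned so far: [1, 2, 3]

Answer: x1=F x2=T x3=T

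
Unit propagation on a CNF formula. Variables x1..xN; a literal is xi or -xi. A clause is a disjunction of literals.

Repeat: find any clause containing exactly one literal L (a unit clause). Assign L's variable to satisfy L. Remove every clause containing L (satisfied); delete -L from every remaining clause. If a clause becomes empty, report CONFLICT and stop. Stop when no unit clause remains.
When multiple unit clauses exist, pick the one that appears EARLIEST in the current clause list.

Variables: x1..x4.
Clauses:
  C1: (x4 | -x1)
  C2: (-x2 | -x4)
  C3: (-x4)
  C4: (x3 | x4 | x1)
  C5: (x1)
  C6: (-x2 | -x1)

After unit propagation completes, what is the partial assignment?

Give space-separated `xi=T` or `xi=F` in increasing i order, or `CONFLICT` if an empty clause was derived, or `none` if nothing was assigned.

Answer: CONFLICT

Derivation:
unit clause [-4] forces x4=F; simplify:
  drop 4 from [4, -1] -> [-1]
  drop 4 from [3, 4, 1] -> [3, 1]
  satisfied 2 clause(s); 4 remain; assigned so far: [4]
unit clause [-1] forces x1=F; simplify:
  drop 1 from [3, 1] -> [3]
  drop 1 from [1] -> [] (empty!)
  satisfied 2 clause(s); 2 remain; assigned so far: [1, 4]
CONFLICT (empty clause)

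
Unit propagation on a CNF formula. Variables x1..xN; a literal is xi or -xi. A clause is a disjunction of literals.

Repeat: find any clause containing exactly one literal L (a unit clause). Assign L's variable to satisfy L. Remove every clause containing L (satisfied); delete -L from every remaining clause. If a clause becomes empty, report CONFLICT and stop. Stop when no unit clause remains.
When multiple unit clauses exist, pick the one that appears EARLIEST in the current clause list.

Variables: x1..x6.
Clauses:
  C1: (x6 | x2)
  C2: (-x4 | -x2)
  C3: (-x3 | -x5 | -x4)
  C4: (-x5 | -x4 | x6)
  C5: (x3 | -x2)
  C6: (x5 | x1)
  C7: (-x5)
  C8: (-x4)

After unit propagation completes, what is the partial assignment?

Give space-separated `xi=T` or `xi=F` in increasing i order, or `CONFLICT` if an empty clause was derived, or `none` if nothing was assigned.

Answer: x1=T x4=F x5=F

Derivation:
unit clause [-5] forces x5=F; simplify:
  drop 5 from [5, 1] -> [1]
  satisfied 3 clause(s); 5 remain; assigned so far: [5]
unit clause [1] forces x1=T; simplify:
  satisfied 1 clause(s); 4 remain; assigned so far: [1, 5]
unit clause [-4] forces x4=F; simplify:
  satisfied 2 clause(s); 2 remain; assigned so far: [1, 4, 5]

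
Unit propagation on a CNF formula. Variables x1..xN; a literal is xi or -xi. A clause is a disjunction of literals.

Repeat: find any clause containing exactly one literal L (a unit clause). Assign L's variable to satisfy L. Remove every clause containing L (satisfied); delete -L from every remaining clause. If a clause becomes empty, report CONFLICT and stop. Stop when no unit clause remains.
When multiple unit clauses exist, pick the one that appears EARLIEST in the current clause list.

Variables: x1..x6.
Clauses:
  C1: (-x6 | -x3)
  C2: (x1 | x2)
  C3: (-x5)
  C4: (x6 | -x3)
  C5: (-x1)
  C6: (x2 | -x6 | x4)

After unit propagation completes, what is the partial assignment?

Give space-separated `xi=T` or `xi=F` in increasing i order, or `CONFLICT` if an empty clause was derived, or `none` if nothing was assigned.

Answer: x1=F x2=T x5=F

Derivation:
unit clause [-5] forces x5=F; simplify:
  satisfied 1 clause(s); 5 remain; assigned so far: [5]
unit clause [-1] forces x1=F; simplify:
  drop 1 from [1, 2] -> [2]
  satisfied 1 clause(s); 4 remain; assigned so far: [1, 5]
unit clause [2] forces x2=T; simplify:
  satisfied 2 clause(s); 2 remain; assigned so far: [1, 2, 5]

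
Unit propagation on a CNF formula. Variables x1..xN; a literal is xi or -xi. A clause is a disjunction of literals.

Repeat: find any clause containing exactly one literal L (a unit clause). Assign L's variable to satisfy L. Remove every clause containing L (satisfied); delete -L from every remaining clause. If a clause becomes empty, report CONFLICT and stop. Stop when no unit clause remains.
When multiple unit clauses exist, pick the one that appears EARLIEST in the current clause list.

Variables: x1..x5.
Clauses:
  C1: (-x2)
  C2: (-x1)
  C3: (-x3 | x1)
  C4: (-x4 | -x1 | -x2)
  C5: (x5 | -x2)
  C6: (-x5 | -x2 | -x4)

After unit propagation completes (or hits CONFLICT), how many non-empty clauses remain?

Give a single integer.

unit clause [-2] forces x2=F; simplify:
  satisfied 4 clause(s); 2 remain; assigned so far: [2]
unit clause [-1] forces x1=F; simplify:
  drop 1 from [-3, 1] -> [-3]
  satisfied 1 clause(s); 1 remain; assigned so far: [1, 2]
unit clause [-3] forces x3=F; simplify:
  satisfied 1 clause(s); 0 remain; assigned so far: [1, 2, 3]

Answer: 0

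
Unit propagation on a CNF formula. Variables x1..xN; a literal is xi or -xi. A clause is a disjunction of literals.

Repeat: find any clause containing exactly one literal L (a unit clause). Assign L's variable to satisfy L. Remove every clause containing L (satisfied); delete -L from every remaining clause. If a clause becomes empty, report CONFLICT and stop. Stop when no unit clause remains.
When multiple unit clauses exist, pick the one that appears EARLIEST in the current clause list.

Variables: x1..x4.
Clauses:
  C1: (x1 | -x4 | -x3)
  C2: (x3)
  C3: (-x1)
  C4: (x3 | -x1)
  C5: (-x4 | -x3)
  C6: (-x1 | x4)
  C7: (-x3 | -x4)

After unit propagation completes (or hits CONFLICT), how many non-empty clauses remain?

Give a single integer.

Answer: 0

Derivation:
unit clause [3] forces x3=T; simplify:
  drop -3 from [1, -4, -3] -> [1, -4]
  drop -3 from [-4, -3] -> [-4]
  drop -3 from [-3, -4] -> [-4]
  satisfied 2 clause(s); 5 remain; assigned so far: [3]
unit clause [-1] forces x1=F; simplify:
  drop 1 from [1, -4] -> [-4]
  satisfied 2 clause(s); 3 remain; assigned so far: [1, 3]
unit clause [-4] forces x4=F; simplify:
  satisfied 3 clause(s); 0 remain; assigned so far: [1, 3, 4]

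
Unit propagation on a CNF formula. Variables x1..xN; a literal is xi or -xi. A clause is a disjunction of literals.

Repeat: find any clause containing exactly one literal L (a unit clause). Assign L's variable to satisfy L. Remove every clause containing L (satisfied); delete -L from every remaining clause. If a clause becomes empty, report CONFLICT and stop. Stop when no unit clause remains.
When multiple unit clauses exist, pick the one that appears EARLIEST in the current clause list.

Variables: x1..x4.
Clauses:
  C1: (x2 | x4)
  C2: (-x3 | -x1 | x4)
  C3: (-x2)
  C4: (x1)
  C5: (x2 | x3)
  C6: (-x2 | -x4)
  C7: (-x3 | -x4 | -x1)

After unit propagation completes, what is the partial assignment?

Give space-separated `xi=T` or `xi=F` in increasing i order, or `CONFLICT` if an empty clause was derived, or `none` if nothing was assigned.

Answer: CONFLICT

Derivation:
unit clause [-2] forces x2=F; simplify:
  drop 2 from [2, 4] -> [4]
  drop 2 from [2, 3] -> [3]
  satisfied 2 clause(s); 5 remain; assigned so far: [2]
unit clause [4] forces x4=T; simplify:
  drop -4 from [-3, -4, -1] -> [-3, -1]
  satisfied 2 clause(s); 3 remain; assigned so far: [2, 4]
unit clause [1] forces x1=T; simplify:
  drop -1 from [-3, -1] -> [-3]
  satisfied 1 clause(s); 2 remain; assigned so far: [1, 2, 4]
unit clause [3] forces x3=T; simplify:
  drop -3 from [-3] -> [] (empty!)
  satisfied 1 clause(s); 1 remain; assigned so far: [1, 2, 3, 4]
CONFLICT (empty clause)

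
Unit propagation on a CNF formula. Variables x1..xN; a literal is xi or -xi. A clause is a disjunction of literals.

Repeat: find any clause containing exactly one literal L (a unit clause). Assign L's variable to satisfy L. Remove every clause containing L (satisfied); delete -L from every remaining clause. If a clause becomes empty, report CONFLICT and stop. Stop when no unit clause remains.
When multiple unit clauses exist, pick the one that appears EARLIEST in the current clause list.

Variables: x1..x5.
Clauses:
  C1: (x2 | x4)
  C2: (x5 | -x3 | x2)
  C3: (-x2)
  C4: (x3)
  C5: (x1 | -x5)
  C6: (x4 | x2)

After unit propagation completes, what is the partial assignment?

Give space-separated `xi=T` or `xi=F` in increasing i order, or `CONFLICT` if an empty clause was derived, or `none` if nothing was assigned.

Answer: x1=T x2=F x3=T x4=T x5=T

Derivation:
unit clause [-2] forces x2=F; simplify:
  drop 2 from [2, 4] -> [4]
  drop 2 from [5, -3, 2] -> [5, -3]
  drop 2 from [4, 2] -> [4]
  satisfied 1 clause(s); 5 remain; assigned so far: [2]
unit clause [4] forces x4=T; simplify:
  satisfied 2 clause(s); 3 remain; assigned so far: [2, 4]
unit clause [3] forces x3=T; simplify:
  drop -3 from [5, -3] -> [5]
  satisfied 1 clause(s); 2 remain; assigned so far: [2, 3, 4]
unit clause [5] forces x5=T; simplify:
  drop -5 from [1, -5] -> [1]
  satisfied 1 clause(s); 1 remain; assigned so far: [2, 3, 4, 5]
unit clause [1] forces x1=T; simplify:
  satisfied 1 clause(s); 0 remain; assigned so far: [1, 2, 3, 4, 5]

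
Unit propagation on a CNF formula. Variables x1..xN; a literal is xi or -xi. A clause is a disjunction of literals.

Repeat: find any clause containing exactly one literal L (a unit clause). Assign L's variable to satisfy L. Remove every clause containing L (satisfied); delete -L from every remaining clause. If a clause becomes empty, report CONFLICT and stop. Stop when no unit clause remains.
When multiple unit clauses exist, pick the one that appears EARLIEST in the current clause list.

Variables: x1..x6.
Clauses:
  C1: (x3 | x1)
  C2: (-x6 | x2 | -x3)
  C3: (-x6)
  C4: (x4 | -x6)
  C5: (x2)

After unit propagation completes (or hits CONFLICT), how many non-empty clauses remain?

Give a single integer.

Answer: 1

Derivation:
unit clause [-6] forces x6=F; simplify:
  satisfied 3 clause(s); 2 remain; assigned so far: [6]
unit clause [2] forces x2=T; simplify:
  satisfied 1 clause(s); 1 remain; assigned so far: [2, 6]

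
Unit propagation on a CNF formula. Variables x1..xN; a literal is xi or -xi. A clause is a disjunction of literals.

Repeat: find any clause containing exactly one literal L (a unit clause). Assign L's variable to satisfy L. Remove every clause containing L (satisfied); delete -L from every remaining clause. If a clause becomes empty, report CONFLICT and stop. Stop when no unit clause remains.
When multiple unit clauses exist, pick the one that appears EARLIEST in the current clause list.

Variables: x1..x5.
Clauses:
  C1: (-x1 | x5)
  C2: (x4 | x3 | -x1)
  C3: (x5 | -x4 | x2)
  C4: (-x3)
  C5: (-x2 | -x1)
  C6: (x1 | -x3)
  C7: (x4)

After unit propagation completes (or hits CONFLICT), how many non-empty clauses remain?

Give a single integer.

unit clause [-3] forces x3=F; simplify:
  drop 3 from [4, 3, -1] -> [4, -1]
  satisfied 2 clause(s); 5 remain; assigned so far: [3]
unit clause [4] forces x4=T; simplify:
  drop -4 from [5, -4, 2] -> [5, 2]
  satisfied 2 clause(s); 3 remain; assigned so far: [3, 4]

Answer: 3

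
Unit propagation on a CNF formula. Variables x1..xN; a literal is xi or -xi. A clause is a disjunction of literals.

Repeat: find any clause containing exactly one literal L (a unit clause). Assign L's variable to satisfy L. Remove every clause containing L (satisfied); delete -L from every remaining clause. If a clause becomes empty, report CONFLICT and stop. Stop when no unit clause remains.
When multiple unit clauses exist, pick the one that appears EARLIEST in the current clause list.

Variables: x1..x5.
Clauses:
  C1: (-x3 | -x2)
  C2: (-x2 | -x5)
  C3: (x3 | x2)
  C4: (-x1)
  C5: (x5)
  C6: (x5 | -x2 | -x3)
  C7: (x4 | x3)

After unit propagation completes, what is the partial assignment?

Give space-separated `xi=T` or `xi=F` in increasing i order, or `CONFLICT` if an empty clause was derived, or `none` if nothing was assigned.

Answer: x1=F x2=F x3=T x5=T

Derivation:
unit clause [-1] forces x1=F; simplify:
  satisfied 1 clause(s); 6 remain; assigned so far: [1]
unit clause [5] forces x5=T; simplify:
  drop -5 from [-2, -5] -> [-2]
  satisfied 2 clause(s); 4 remain; assigned so far: [1, 5]
unit clause [-2] forces x2=F; simplify:
  drop 2 from [3, 2] -> [3]
  satisfied 2 clause(s); 2 remain; assigned so far: [1, 2, 5]
unit clause [3] forces x3=T; simplify:
  satisfied 2 clause(s); 0 remain; assigned so far: [1, 2, 3, 5]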